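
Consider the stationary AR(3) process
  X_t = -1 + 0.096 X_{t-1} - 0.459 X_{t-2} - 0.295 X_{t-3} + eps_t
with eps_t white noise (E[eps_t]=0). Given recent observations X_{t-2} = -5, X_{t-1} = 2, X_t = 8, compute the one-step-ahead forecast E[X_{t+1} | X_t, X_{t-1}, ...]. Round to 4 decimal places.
E[X_{t+1} \mid \mathcal F_t] = 0.3250

For an AR(p) model X_t = c + sum_i phi_i X_{t-i} + eps_t, the
one-step-ahead conditional mean is
  E[X_{t+1} | X_t, ...] = c + sum_i phi_i X_{t+1-i}.
Substitute known values:
  E[X_{t+1} | ...] = -1 + (0.096) * (8) + (-0.459) * (2) + (-0.295) * (-5)
                   = 0.3250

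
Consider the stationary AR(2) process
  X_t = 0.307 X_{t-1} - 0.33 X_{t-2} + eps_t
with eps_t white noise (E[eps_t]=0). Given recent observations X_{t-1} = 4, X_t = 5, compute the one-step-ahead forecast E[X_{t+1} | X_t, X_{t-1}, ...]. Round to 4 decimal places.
E[X_{t+1} \mid \mathcal F_t] = 0.2150

For an AR(p) model X_t = c + sum_i phi_i X_{t-i} + eps_t, the
one-step-ahead conditional mean is
  E[X_{t+1} | X_t, ...] = c + sum_i phi_i X_{t+1-i}.
Substitute known values:
  E[X_{t+1} | ...] = (0.307) * (5) + (-0.33) * (4)
                   = 0.2150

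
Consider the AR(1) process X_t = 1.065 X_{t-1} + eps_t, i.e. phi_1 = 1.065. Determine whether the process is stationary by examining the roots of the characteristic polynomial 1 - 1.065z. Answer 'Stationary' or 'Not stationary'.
\text{Not stationary}

The AR(p) characteristic polynomial is P(z) = 1 - 1.065z.
Stationarity requires all roots to lie outside the unit circle, i.e. |z| > 1 for every root.
This is linear in z: 1 + (-1.065) z = 0  =>  z = -1/(-1.065) = 0.938967,  |z| = 0.938967.
Moduli of all roots: 0.9390.
All moduli strictly greater than 1? No.
Verdict: Not stationary.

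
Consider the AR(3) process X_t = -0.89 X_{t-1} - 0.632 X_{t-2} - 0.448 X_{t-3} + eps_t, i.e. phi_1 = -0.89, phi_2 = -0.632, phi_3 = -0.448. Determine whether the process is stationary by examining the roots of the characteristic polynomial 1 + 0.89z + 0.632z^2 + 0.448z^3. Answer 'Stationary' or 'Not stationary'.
\text{Stationary}

The AR(p) characteristic polynomial is P(z) = 1 + 0.89z + 0.632z^2 + 0.448z^3.
Stationarity requires all roots to lie outside the unit circle, i.e. |z| > 1 for every root.
Degree 3: look for a simple real root z0 first, then factor out (1 - z/z0) and solve the remaining quadratic.
Testing z0 = -1.25: P(-1.25) = 1 + (0.89)(-1.25) + (0.632)(-1.25)^2 + (0.448)(-1.25)^3
  = 1 + (-1.1125) + (0.9875) + (-0.875) = 0.  So z_0 = -1.25 is a root, |z_0| = 1.25.
Divide out the factor (1 + 0.8 z) = (1 - z/z0) (since 1/z0 = -0.8):
  P(z) = (1 + 0.8 z)(1 + (0.09) z + (0.56) z^2)
  [check: z-coef 0.09 - (-0.8) = 0.89; z^2-coef 0.56 - (-0.8)(0.09) = 0.632; z^3-coef -(-0.8)(0.56) = 0.448.]
Remaining roots from the quadratic factor 1 + (0.09) z + (0.56) z^2:
  Set 1 + (0.09) z + (0.56) z^2 = 0, i.e. a z^2 + b z + c = 0 with a = 0.56, b = 0.09, c = 1.
  Discriminant D = b^2 - 4ac = (0.09)^2 - 4*(0.56)*1 = 0.0081 - (2.24) = -2.2319.
  D < 0, so the roots are the complex-conjugate pair z = (-b +/- i sqrt(-D)) / (2a) = -0.0804 +/- 1.3339i.
  For a conjugate pair |z|^2 = z * conj(z) = (product of roots) = c/a = 1/(0.56) = 1.785714, so |z| = sqrt(1.785714) = 1.3363 for both roots.
Moduli of all roots: 1.2500, 1.3363, 1.3363.
All moduli strictly greater than 1? Yes.
Verdict: Stationary.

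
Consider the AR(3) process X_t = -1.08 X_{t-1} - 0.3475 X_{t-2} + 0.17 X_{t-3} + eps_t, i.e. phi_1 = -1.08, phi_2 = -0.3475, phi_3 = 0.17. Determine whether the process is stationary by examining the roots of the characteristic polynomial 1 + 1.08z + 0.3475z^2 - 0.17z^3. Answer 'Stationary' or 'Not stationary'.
\text{Stationary}

The AR(p) characteristic polynomial is P(z) = 1 + 1.08z + 0.3475z^2 - 0.17z^3.
Stationarity requires all roots to lie outside the unit circle, i.e. |z| > 1 for every root.
Degree 3: look for a simple real root z0 first, then factor out (1 - z/z0) and solve the remaining quadratic.
Testing z0 = 4: P(4) = 1 + (1.08)(4) + (0.3475)(4)^2 + (-0.17)(4)^3
  = 1 + (4.32) + (5.56) + (-10.88) = 0.  So z_0 = 4 is a root, |z_0| = 4.
Divide out the factor (1 - 0.25 z) = (1 - z/z0) (since 1/z0 = 0.25):
  P(z) = (1 - 0.25 z)(1 + (1.33) z + (0.68) z^2)
  [check: z-coef 1.33 - (0.25) = 1.08; z^2-coef 0.68 - (0.25)(1.33) = 0.3475; z^3-coef -(0.25)(0.68) = -0.17.]
Remaining roots from the quadratic factor 1 + (1.33) z + (0.68) z^2:
  Set 1 + (1.33) z + (0.68) z^2 = 0, i.e. a z^2 + b z + c = 0 with a = 0.68, b = 1.33, c = 1.
  Discriminant D = b^2 - 4ac = (1.33)^2 - 4*(0.68)*1 = 1.7689 - (2.72) = -0.9511.
  D < 0, so the roots are the complex-conjugate pair z = (-b +/- i sqrt(-D)) / (2a) = -0.9779 +/- 0.7171i.
  For a conjugate pair |z|^2 = z * conj(z) = (product of roots) = c/a = 1/(0.68) = 1.470588, so |z| = sqrt(1.470588) = 1.2127 for both roots.
Moduli of all roots: 4.0000, 1.2127, 1.2127.
All moduli strictly greater than 1? Yes.
Verdict: Stationary.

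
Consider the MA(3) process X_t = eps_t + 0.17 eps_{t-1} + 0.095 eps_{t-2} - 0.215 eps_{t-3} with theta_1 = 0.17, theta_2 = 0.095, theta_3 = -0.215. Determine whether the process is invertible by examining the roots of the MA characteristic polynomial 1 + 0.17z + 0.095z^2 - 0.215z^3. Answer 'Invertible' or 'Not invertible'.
\text{Invertible}

The MA(q) characteristic polynomial is P(z) = 1 + 0.17z + 0.095z^2 - 0.215z^3.
Invertibility requires all roots to lie outside the unit circle, i.e. |z| > 1 for every root.
Degree 3: look for a simple real root z0 first, then factor out (1 - z/z0) and solve the remaining quadratic.
Testing z0 = 2: P(2) = 1 + (0.17)(2) + (0.095)(2)^2 + (-0.215)(2)^3
  = 1 + (0.34) + (0.38) + (-1.72) = 0.  So z_0 = 2 is a root, |z_0| = 2.
Divide out the factor (1 - 0.5 z) = (1 - z/z0) (since 1/z0 = 0.5):
  P(z) = (1 - 0.5 z)(1 + (0.67) z + (0.43) z^2)
  [check: z-coef 0.67 - (0.5) = 0.17; z^2-coef 0.43 - (0.5)(0.67) = 0.095; z^3-coef -(0.5)(0.43) = -0.215.]
Remaining roots from the quadratic factor 1 + (0.67) z + (0.43) z^2:
  Set 1 + (0.67) z + (0.43) z^2 = 0, i.e. a z^2 + b z + c = 0 with a = 0.43, b = 0.67, c = 1.
  Discriminant D = b^2 - 4ac = (0.67)^2 - 4*(0.43)*1 = 0.4489 - (1.72) = -1.2711.
  D < 0, so the roots are the complex-conjugate pair z = (-b +/- i sqrt(-D)) / (2a) = -0.7791 +/- 1.311i.
  For a conjugate pair |z|^2 = z * conj(z) = (product of roots) = c/a = 1/(0.43) = 2.325581, so |z| = sqrt(2.325581) = 1.525 for both roots.
Moduli of all roots: 2.0000, 1.5250, 1.5250.
All moduli strictly greater than 1? Yes.
Verdict: Invertible.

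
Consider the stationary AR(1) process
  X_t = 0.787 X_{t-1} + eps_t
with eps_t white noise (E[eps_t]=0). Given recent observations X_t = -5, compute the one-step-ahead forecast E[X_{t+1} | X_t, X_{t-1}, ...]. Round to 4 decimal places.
E[X_{t+1} \mid \mathcal F_t] = -3.9350

For an AR(p) model X_t = c + sum_i phi_i X_{t-i} + eps_t, the
one-step-ahead conditional mean is
  E[X_{t+1} | X_t, ...] = c + sum_i phi_i X_{t+1-i}.
Substitute known values:
  E[X_{t+1} | ...] = (0.787) * (-5)
                   = -3.9350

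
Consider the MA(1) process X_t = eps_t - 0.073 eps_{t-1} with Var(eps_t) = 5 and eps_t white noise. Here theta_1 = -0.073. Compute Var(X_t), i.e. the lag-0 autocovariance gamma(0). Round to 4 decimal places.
\gamma(0) = 5.0266

For an MA(q) process X_t = eps_t + sum_i theta_i eps_{t-i} with
Var(eps_t) = sigma^2, the variance is
  gamma(0) = sigma^2 * (1 + sum_i theta_i^2).
  sum_i theta_i^2 = (-0.073)^2 = 0.005329.
  gamma(0) = 5 * (1 + 0.005329) = 5 * 1.005329 = 5.026645, which rounds to 5.0266.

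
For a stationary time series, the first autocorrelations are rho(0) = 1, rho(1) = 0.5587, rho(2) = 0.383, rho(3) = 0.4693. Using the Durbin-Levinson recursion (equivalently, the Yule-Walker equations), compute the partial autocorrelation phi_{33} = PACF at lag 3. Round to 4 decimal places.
\phi_{33} = 0.3230

The PACF at lag k is phi_{kk}, the last component of the solution
to the Yule-Walker system G_k phi = r_k where
  (G_k)_{ij} = rho(|i - j|), (r_k)_i = rho(i), i,j = 1..k.
Equivalently, Durbin-Levinson gives phi_{kk} iteratively:
  phi_{11} = rho(1)
  phi_{kk} = [rho(k) - sum_{j=1..k-1} phi_{k-1,j} rho(k-j)]
            / [1 - sum_{j=1..k-1} phi_{k-1,j} rho(j)],
  phi_{k,j} = phi_{k-1,j} - phi_{kk} phi_{k-1,k-j},  j = 1..k-1.
Step k = 1:
  phi_11 = rho(1) = 0.5587.
Step k = 2:
  phi_22 = [rho(2) - phi_11 rho(1)] / [1 - phi_11 rho(1)] = [0.383 - (0.5587)(0.5587)] / [1 - (0.5587)(0.5587)]
         = 0.07085431 / 0.68785431 = 0.103008.
  Update: phi_21 = phi_11 - phi_22 phi_11 = 0.5587 - (0.103008)(0.5587) = 0.50115.
Step k = 3:
  phi_33 = [rho(3) - phi_21 rho(2) - phi_22 rho(1)] / [1 - phi_21 rho(1) - phi_22 rho(2)]
    numerator   = 0.4693 - (0.50115)(0.383) - (0.103008)(0.5587) = 0.21980929
    denominator = 1 - (0.50115)(0.5587) - (0.103008)(0.383) = 0.68055577
  phi_33 = 0.21980929 / 0.68055577 = 0.323.
Therefore phi_{33} = 0.3230.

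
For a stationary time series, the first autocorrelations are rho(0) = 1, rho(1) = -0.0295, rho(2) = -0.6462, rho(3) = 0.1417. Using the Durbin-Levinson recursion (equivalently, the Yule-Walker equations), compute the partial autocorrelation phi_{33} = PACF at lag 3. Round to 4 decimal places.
\phi_{33} = 0.1572

The PACF at lag k is phi_{kk}, the last component of the solution
to the Yule-Walker system G_k phi = r_k where
  (G_k)_{ij} = rho(|i - j|), (r_k)_i = rho(i), i,j = 1..k.
Equivalently, Durbin-Levinson gives phi_{kk} iteratively:
  phi_{11} = rho(1)
  phi_{kk} = [rho(k) - sum_{j=1..k-1} phi_{k-1,j} rho(k-j)]
            / [1 - sum_{j=1..k-1} phi_{k-1,j} rho(j)],
  phi_{k,j} = phi_{k-1,j} - phi_{kk} phi_{k-1,k-j},  j = 1..k-1.
Step k = 1:
  phi_11 = rho(1) = -0.0295.
Step k = 2:
  phi_22 = [rho(2) - phi_11 rho(1)] / [1 - phi_11 rho(1)] = [-0.6462 - (-0.0295)(-0.0295)] / [1 - (-0.0295)(-0.0295)]
         = -0.64707025 / 0.99912975 = -0.647634.
  Update: phi_21 = phi_11 - phi_22 phi_11 = -0.0295 - (-0.647634)(-0.0295) = -0.048605.
Step k = 3:
  phi_33 = [rho(3) - phi_21 rho(2) - phi_22 rho(1)] / [1 - phi_21 rho(1) - phi_22 rho(2)]
    numerator   = 0.1417 - (-0.048605)(-0.6462) - (-0.647634)(-0.0295) = 0.09118612
    denominator = 1 - (-0.048605)(-0.0295) - (-0.647634)(-0.6462) = 0.58006515
  phi_33 = 0.09118612 / 0.58006515 = 0.1572.
Therefore phi_{33} = 0.1572.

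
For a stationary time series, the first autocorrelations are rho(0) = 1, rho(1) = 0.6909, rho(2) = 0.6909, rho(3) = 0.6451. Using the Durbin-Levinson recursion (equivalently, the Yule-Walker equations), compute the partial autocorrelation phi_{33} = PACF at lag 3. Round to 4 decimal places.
\phi_{33} = 0.1849

The PACF at lag k is phi_{kk}, the last component of the solution
to the Yule-Walker system G_k phi = r_k where
  (G_k)_{ij} = rho(|i - j|), (r_k)_i = rho(i), i,j = 1..k.
Equivalently, Durbin-Levinson gives phi_{kk} iteratively:
  phi_{11} = rho(1)
  phi_{kk} = [rho(k) - sum_{j=1..k-1} phi_{k-1,j} rho(k-j)]
            / [1 - sum_{j=1..k-1} phi_{k-1,j} rho(j)],
  phi_{k,j} = phi_{k-1,j} - phi_{kk} phi_{k-1,k-j},  j = 1..k-1.
Step k = 1:
  phi_11 = rho(1) = 0.6909.
Step k = 2:
  phi_22 = [rho(2) - phi_11 rho(1)] / [1 - phi_11 rho(1)] = [0.6909 - (0.6909)(0.6909)] / [1 - (0.6909)(0.6909)]
         = 0.21355719 / 0.52265719 = 0.408599.
  Update: phi_21 = phi_11 - phi_22 phi_11 = 0.6909 - (0.408599)(0.6909) = 0.408599.
Step k = 3:
  phi_33 = [rho(3) - phi_21 rho(2) - phi_22 rho(1)] / [1 - phi_21 rho(1) - phi_22 rho(2)]
    numerator   = 0.6451 - (0.408599)(0.6909) - (0.408599)(0.6909) = 0.08049794
    denominator = 1 - (0.408599)(0.6909) - (0.408599)(0.6909) = 0.43539794
  phi_33 = 0.08049794 / 0.43539794 = 0.1849.
Therefore phi_{33} = 0.1849.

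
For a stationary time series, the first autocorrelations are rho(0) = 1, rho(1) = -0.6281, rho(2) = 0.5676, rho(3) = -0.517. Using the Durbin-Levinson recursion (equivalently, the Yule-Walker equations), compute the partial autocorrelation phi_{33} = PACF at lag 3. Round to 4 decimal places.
\phi_{33} = -0.1490

The PACF at lag k is phi_{kk}, the last component of the solution
to the Yule-Walker system G_k phi = r_k where
  (G_k)_{ij} = rho(|i - j|), (r_k)_i = rho(i), i,j = 1..k.
Equivalently, Durbin-Levinson gives phi_{kk} iteratively:
  phi_{11} = rho(1)
  phi_{kk} = [rho(k) - sum_{j=1..k-1} phi_{k-1,j} rho(k-j)]
            / [1 - sum_{j=1..k-1} phi_{k-1,j} rho(j)],
  phi_{k,j} = phi_{k-1,j} - phi_{kk} phi_{k-1,k-j},  j = 1..k-1.
Step k = 1:
  phi_11 = rho(1) = -0.6281.
Step k = 2:
  phi_22 = [rho(2) - phi_11 rho(1)] / [1 - phi_11 rho(1)] = [0.5676 - (-0.6281)(-0.6281)] / [1 - (-0.6281)(-0.6281)]
         = 0.17309039 / 0.60549039 = 0.285868.
  Update: phi_21 = phi_11 - phi_22 phi_11 = -0.6281 - (0.285868)(-0.6281) = -0.448546.
Step k = 3:
  phi_33 = [rho(3) - phi_21 rho(2) - phi_22 rho(1)] / [1 - phi_21 rho(1) - phi_22 rho(2)]
    numerator   = -0.517 - (-0.448546)(0.5676) - (0.285868)(-0.6281) = -0.0828514
    denominator = 1 - (-0.448546)(-0.6281) - (0.285868)(0.5676) = 0.55600937
  phi_33 = -0.0828514 / 0.55600937 = -0.149.
Therefore phi_{33} = -0.1490.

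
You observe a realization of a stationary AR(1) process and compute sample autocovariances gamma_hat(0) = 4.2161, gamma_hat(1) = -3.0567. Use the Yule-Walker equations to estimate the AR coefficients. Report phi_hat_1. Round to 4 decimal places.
\hat\phi_{1} = -0.7250

The Yule-Walker equations for an AR(p) process read, in matrix form,
  Gamma_p phi = r_p,   with   (Gamma_p)_{ij} = gamma(|i - j|),
                       (r_p)_i = gamma(i),   i,j = 1..p.
Substitute the sample gammas (Toeplitz matrix and right-hand side of size 1):
  Gamma_p = [[4.2161]]
  r_p     = [-3.0567]
With p = 1 this is the single equation gamma(0) phi_1 = gamma(1):
  phi_hat_1 = gamma(1) / gamma(0) = -3.0567 / 4.2161 = -0.7250.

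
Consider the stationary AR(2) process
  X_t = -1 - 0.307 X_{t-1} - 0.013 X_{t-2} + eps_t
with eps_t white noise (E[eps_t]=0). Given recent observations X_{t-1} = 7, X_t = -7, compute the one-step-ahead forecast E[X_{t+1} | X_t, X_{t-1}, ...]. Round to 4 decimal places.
E[X_{t+1} \mid \mathcal F_t] = 1.0580

For an AR(p) model X_t = c + sum_i phi_i X_{t-i} + eps_t, the
one-step-ahead conditional mean is
  E[X_{t+1} | X_t, ...] = c + sum_i phi_i X_{t+1-i}.
Substitute known values:
  E[X_{t+1} | ...] = -1 + (-0.307) * (-7) + (-0.013) * (7)
                   = 1.0580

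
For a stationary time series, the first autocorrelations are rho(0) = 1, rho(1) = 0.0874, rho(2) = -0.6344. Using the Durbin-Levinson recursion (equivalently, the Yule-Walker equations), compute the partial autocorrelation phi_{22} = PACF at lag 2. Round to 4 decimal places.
\phi_{22} = -0.6470

The PACF at lag k is phi_{kk}, the last component of the solution
to the Yule-Walker system G_k phi = r_k where
  (G_k)_{ij} = rho(|i - j|), (r_k)_i = rho(i), i,j = 1..k.
Equivalently, Durbin-Levinson gives phi_{kk} iteratively:
  phi_{11} = rho(1)
  phi_{kk} = [rho(k) - sum_{j=1..k-1} phi_{k-1,j} rho(k-j)]
            / [1 - sum_{j=1..k-1} phi_{k-1,j} rho(j)],
  phi_{k,j} = phi_{k-1,j} - phi_{kk} phi_{k-1,k-j},  j = 1..k-1.
Step k = 1:
  phi_11 = rho(1) = 0.0874.
Step k = 2:
  phi_22 = [rho(2) - phi_11 rho(1)] / [1 - phi_11 rho(1)] = [-0.6344 - (0.0874)(0.0874)] / [1 - (0.0874)(0.0874)]
         = -0.64203876 / 0.99236124 = -0.647.
Therefore phi_{22} = -0.6470.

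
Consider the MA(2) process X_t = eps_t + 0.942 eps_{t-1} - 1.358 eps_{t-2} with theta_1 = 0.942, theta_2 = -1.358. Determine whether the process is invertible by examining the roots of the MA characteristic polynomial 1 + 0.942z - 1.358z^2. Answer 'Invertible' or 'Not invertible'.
\text{Not invertible}

The MA(q) characteristic polynomial is P(z) = 1 + 0.942z - 1.358z^2.
Invertibility requires all roots to lie outside the unit circle, i.e. |z| > 1 for every root.
Set 1 + (0.942) z + (-1.358) z^2 = 0, i.e. a z^2 + b z + c = 0 with a = -1.358, b = 0.942, c = 1.
Discriminant D = b^2 - 4ac = (0.942)^2 - 4*(-1.358)*1 = 0.887364 - (-5.432) = 6.319364.
D >= 0, so the roots are real: z = (-b +/- sqrt(D)) / (2a) = (-0.942 +/- 2.513835) / (-2.716).
  z_1 = (-0.942 + 2.513835) / (-2.716) = -0.5787,   |z_1| = 0.5787.
  z_2 = (-0.942 - 2.513835) / (-2.716) = 1.2724,   |z_2| = 1.2724.
Moduli of all roots: 0.5787, 1.2724.
All moduli strictly greater than 1? No.
Verdict: Not invertible.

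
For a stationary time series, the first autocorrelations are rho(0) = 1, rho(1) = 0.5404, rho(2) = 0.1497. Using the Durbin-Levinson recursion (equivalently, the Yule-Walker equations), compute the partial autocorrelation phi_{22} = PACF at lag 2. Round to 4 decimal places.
\phi_{22} = -0.2010

The PACF at lag k is phi_{kk}, the last component of the solution
to the Yule-Walker system G_k phi = r_k where
  (G_k)_{ij} = rho(|i - j|), (r_k)_i = rho(i), i,j = 1..k.
Equivalently, Durbin-Levinson gives phi_{kk} iteratively:
  phi_{11} = rho(1)
  phi_{kk} = [rho(k) - sum_{j=1..k-1} phi_{k-1,j} rho(k-j)]
            / [1 - sum_{j=1..k-1} phi_{k-1,j} rho(j)],
  phi_{k,j} = phi_{k-1,j} - phi_{kk} phi_{k-1,k-j},  j = 1..k-1.
Step k = 1:
  phi_11 = rho(1) = 0.5404.
Step k = 2:
  phi_22 = [rho(2) - phi_11 rho(1)] / [1 - phi_11 rho(1)] = [0.1497 - (0.5404)(0.5404)] / [1 - (0.5404)(0.5404)]
         = -0.14233216 / 0.70796784 = -0.201.
Therefore phi_{22} = -0.2010.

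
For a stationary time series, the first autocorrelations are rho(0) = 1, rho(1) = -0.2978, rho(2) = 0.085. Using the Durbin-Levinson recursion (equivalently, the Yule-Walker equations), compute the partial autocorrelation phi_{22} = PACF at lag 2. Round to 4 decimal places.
\phi_{22} = -0.0040

The PACF at lag k is phi_{kk}, the last component of the solution
to the Yule-Walker system G_k phi = r_k where
  (G_k)_{ij} = rho(|i - j|), (r_k)_i = rho(i), i,j = 1..k.
Equivalently, Durbin-Levinson gives phi_{kk} iteratively:
  phi_{11} = rho(1)
  phi_{kk} = [rho(k) - sum_{j=1..k-1} phi_{k-1,j} rho(k-j)]
            / [1 - sum_{j=1..k-1} phi_{k-1,j} rho(j)],
  phi_{k,j} = phi_{k-1,j} - phi_{kk} phi_{k-1,k-j},  j = 1..k-1.
Step k = 1:
  phi_11 = rho(1) = -0.2978.
Step k = 2:
  phi_22 = [rho(2) - phi_11 rho(1)] / [1 - phi_11 rho(1)] = [0.085 - (-0.2978)(-0.2978)] / [1 - (-0.2978)(-0.2978)]
         = -0.00368484 / 0.91131516 = -0.004.
Therefore phi_{22} = -0.0040.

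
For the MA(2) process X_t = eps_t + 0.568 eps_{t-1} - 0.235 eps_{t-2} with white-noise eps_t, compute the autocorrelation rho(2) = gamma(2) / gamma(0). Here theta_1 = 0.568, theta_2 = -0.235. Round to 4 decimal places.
\rho(2) = -0.1706

For an MA(q) process with theta_0 = 1, the autocovariance is
  gamma(k) = sigma^2 * sum_{i=0..q-k} theta_i * theta_{i+k},
and rho(k) = gamma(k) / gamma(0). Sigma^2 cancels.
  numerator   = (1)*(-0.235) = -0.235.
  denominator = (1)^2 + (0.568)^2 + (-0.235)^2 = 1.377849.
  rho(2) = -0.235 / 1.377849 = -0.1706.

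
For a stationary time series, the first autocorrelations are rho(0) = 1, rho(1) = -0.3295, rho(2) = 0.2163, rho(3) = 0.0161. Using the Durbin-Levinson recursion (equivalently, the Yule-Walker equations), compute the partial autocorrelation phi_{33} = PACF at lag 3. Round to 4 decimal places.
\phi_{33} = 0.1350

The PACF at lag k is phi_{kk}, the last component of the solution
to the Yule-Walker system G_k phi = r_k where
  (G_k)_{ij} = rho(|i - j|), (r_k)_i = rho(i), i,j = 1..k.
Equivalently, Durbin-Levinson gives phi_{kk} iteratively:
  phi_{11} = rho(1)
  phi_{kk} = [rho(k) - sum_{j=1..k-1} phi_{k-1,j} rho(k-j)]
            / [1 - sum_{j=1..k-1} phi_{k-1,j} rho(j)],
  phi_{k,j} = phi_{k-1,j} - phi_{kk} phi_{k-1,k-j},  j = 1..k-1.
Step k = 1:
  phi_11 = rho(1) = -0.3295.
Step k = 2:
  phi_22 = [rho(2) - phi_11 rho(1)] / [1 - phi_11 rho(1)] = [0.2163 - (-0.3295)(-0.3295)] / [1 - (-0.3295)(-0.3295)]
         = 0.10772975 / 0.89142975 = 0.120851.
  Update: phi_21 = phi_11 - phi_22 phi_11 = -0.3295 - (0.120851)(-0.3295) = -0.28968.
Step k = 3:
  phi_33 = [rho(3) - phi_21 rho(2) - phi_22 rho(1)] / [1 - phi_21 rho(1) - phi_22 rho(2)]
    numerator   = 0.0161 - (-0.28968)(0.2163) - (0.120851)(-0.3295) = 0.11857798
    denominator = 1 - (-0.28968)(-0.3295) - (0.120851)(0.2163) = 0.87841055
  phi_33 = 0.11857798 / 0.87841055 = 0.135.
Therefore phi_{33} = 0.1350.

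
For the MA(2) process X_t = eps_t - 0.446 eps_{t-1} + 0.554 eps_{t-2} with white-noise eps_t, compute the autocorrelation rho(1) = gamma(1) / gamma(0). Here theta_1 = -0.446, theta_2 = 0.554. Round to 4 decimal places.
\rho(1) = -0.4603

For an MA(q) process with theta_0 = 1, the autocovariance is
  gamma(k) = sigma^2 * sum_{i=0..q-k} theta_i * theta_{i+k},
and rho(k) = gamma(k) / gamma(0). Sigma^2 cancels.
  numerator   = (1)*(-0.446) + (-0.446)*(0.554) = -0.693084.
  denominator = (1)^2 + (-0.446)^2 + (0.554)^2 = 1.505832.
  rho(1) = -0.693084 / 1.505832 = -0.4603.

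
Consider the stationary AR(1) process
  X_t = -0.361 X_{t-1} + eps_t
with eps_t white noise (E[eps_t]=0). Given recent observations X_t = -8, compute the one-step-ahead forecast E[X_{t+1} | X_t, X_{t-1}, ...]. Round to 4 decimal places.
E[X_{t+1} \mid \mathcal F_t] = 2.8880

For an AR(p) model X_t = c + sum_i phi_i X_{t-i} + eps_t, the
one-step-ahead conditional mean is
  E[X_{t+1} | X_t, ...] = c + sum_i phi_i X_{t+1-i}.
Substitute known values:
  E[X_{t+1} | ...] = (-0.361) * (-8)
                   = 2.8880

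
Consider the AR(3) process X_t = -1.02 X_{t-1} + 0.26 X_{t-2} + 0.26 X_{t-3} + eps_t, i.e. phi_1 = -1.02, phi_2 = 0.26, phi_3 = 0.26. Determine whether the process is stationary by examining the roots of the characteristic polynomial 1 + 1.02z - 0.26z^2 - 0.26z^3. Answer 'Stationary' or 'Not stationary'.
\text{Not stationary}

The AR(p) characteristic polynomial is P(z) = 1 + 1.02z - 0.26z^2 - 0.26z^3.
Stationarity requires all roots to lie outside the unit circle, i.e. |z| > 1 for every root.
Degree 3: look for a simple real root z0 first, then factor out (1 - z/z0) and solve the remaining quadratic.
Testing z0 = -2: P(-2) = 1 + (1.02)(-2) + (-0.26)(-2)^2 + (-0.26)(-2)^3
  = 1 + (-2.04) + (-1.04) + (2.08) = 0.  So z_0 = -2 is a root, |z_0| = 2.
Divide out the factor (1 + 0.5 z) = (1 - z/z0) (since 1/z0 = -0.5):
  P(z) = (1 + 0.5 z)(1 + (0.52) z + (-0.52) z^2)
  [check: z-coef 0.52 - (-0.5) = 1.02; z^2-coef -0.52 - (-0.5)(0.52) = -0.26; z^3-coef -(-0.5)(-0.52) = -0.26.]
Remaining roots from the quadratic factor 1 + (0.52) z + (-0.52) z^2:
  Set 1 + (0.52) z + (-0.52) z^2 = 0, i.e. a z^2 + b z + c = 0 with a = -0.52, b = 0.52, c = 1.
  Discriminant D = b^2 - 4ac = (0.52)^2 - 4*(-0.52)*1 = 0.2704 - (-2.08) = 2.3504.
  D >= 0, so the roots are real: z = (-b +/- sqrt(D)) / (2a) = (-0.52 +/- 1.533101) / (-1.04).
    z_1 = (-0.52 + 1.533101) / (-1.04) = -0.9741,   |z_1| = 0.9741.
    z_2 = (-0.52 - 1.533101) / (-1.04) = 1.9741,   |z_2| = 1.9741.
Moduli of all roots: 2.0000, 0.9741, 1.9741.
All moduli strictly greater than 1? No.
Verdict: Not stationary.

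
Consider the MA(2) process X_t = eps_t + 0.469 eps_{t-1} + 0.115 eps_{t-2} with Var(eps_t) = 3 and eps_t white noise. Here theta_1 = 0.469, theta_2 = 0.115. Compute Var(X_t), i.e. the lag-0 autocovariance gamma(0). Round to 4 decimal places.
\gamma(0) = 3.6996

For an MA(q) process X_t = eps_t + sum_i theta_i eps_{t-i} with
Var(eps_t) = sigma^2, the variance is
  gamma(0) = sigma^2 * (1 + sum_i theta_i^2).
  sum_i theta_i^2 = (0.469)^2 + (0.115)^2 = 0.219961 + 0.013225 = 0.233186.
  gamma(0) = 3 * (1 + 0.233186) = 3 * 1.233186 = 3.699558, which rounds to 3.6996.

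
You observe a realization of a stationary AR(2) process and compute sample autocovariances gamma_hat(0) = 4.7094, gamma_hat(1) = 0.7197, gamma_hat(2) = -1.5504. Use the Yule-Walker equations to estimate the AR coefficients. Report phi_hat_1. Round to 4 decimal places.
\hat\phi_{1} = 0.2080

The Yule-Walker equations for an AR(p) process read, in matrix form,
  Gamma_p phi = r_p,   with   (Gamma_p)_{ij} = gamma(|i - j|),
                       (r_p)_i = gamma(i),   i,j = 1..p.
Substitute the sample gammas (Toeplitz matrix and right-hand side of size 2):
  Gamma_p = [[4.7094, 0.7197], [0.7197, 4.7094]]
  r_p     = [0.7197, -1.5504]
Written out:
  4.7094 phi_1 + 0.7197 phi_2 = 0.7197
  0.7197 phi_1 + 4.7094 phi_2 = -1.5504
Solve by Cramer's rule:
  det = gamma(0)^2 - gamma(1)^2 = (4.7094)^2 - (0.7197)^2 = 22.17844836 - 0.51796809 = 21.66048027
  phi_hat_1 = [gamma(1) gamma(0) - gamma(1) gamma(2)] / det = [(0.7197)(4.7094) - (0.7197)(-1.5504)] / 21.66048027 = 4.50517806 / 21.66048027 = 0.208
  phi_hat_2 = [gamma(0) gamma(2) - gamma(1)^2] / det = [(4.7094)(-1.5504) - (0.7197)^2] / 21.66048027 = -7.81942185 / 21.66048027 = -0.361
So phi_hat = [0.2080, -0.3610].
Therefore phi_hat_1 = 0.2080.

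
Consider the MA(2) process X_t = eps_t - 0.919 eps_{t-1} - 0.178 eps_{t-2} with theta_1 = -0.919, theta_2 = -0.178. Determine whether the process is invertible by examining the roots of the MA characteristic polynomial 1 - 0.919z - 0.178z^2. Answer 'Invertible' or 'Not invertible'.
\text{Not invertible}

The MA(q) characteristic polynomial is P(z) = 1 - 0.919z - 0.178z^2.
Invertibility requires all roots to lie outside the unit circle, i.e. |z| > 1 for every root.
Set 1 + (-0.919) z + (-0.178) z^2 = 0, i.e. a z^2 + b z + c = 0 with a = -0.178, b = -0.919, c = 1.
Discriminant D = b^2 - 4ac = (-0.919)^2 - 4*(-0.178)*1 = 0.844561 - (-0.712) = 1.556561.
D >= 0, so the roots are real: z = (-b +/- sqrt(D)) / (2a) = (0.919 +/- 1.247622) / (-0.356).
  z_1 = (0.919 + 1.247622) / (-0.356) = -6.086,   |z_1| = 6.086.
  z_2 = (0.919 - 1.247622) / (-0.356) = 0.9231,   |z_2| = 0.9231.
Moduli of all roots: 6.0860, 0.9231.
All moduli strictly greater than 1? No.
Verdict: Not invertible.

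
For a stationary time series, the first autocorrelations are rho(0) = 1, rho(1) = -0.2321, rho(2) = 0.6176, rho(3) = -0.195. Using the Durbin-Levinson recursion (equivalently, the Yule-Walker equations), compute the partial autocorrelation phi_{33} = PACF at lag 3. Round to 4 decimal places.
\phi_{33} = 0.0020

The PACF at lag k is phi_{kk}, the last component of the solution
to the Yule-Walker system G_k phi = r_k where
  (G_k)_{ij} = rho(|i - j|), (r_k)_i = rho(i), i,j = 1..k.
Equivalently, Durbin-Levinson gives phi_{kk} iteratively:
  phi_{11} = rho(1)
  phi_{kk} = [rho(k) - sum_{j=1..k-1} phi_{k-1,j} rho(k-j)]
            / [1 - sum_{j=1..k-1} phi_{k-1,j} rho(j)],
  phi_{k,j} = phi_{k-1,j} - phi_{kk} phi_{k-1,k-j},  j = 1..k-1.
Step k = 1:
  phi_11 = rho(1) = -0.2321.
Step k = 2:
  phi_22 = [rho(2) - phi_11 rho(1)] / [1 - phi_11 rho(1)] = [0.6176 - (-0.2321)(-0.2321)] / [1 - (-0.2321)(-0.2321)]
         = 0.56372959 / 0.94612959 = 0.595827.
  Update: phi_21 = phi_11 - phi_22 phi_11 = -0.2321 - (0.595827)(-0.2321) = -0.093809.
Step k = 3:
  phi_33 = [rho(3) - phi_21 rho(2) - phi_22 rho(1)] / [1 - phi_21 rho(1) - phi_22 rho(2)]
    numerator   = -0.195 - (-0.093809)(0.6176) - (0.595827)(-0.2321) = 0.00122761
    denominator = 1 - (-0.093809)(-0.2321) - (0.595827)(0.6176) = 0.61024426
  phi_33 = 0.00122761 / 0.61024426 = 0.002.
Therefore phi_{33} = 0.0020.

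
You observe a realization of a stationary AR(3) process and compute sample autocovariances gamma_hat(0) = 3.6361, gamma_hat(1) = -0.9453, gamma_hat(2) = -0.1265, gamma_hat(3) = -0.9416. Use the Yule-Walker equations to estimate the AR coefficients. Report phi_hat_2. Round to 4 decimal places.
\hat\phi_{2} = -0.2030

The Yule-Walker equations for an AR(p) process read, in matrix form,
  Gamma_p phi = r_p,   with   (Gamma_p)_{ij} = gamma(|i - j|),
                       (r_p)_i = gamma(i),   i,j = 1..p.
Substitute the sample gammas (Toeplitz matrix and right-hand side of size 3):
  Gamma_p = [[3.6361, -0.9453, -0.1265], [-0.9453, 3.6361, -0.9453], [-0.1265, -0.9453, 3.6361]]
  r_p     = [-0.9453, -0.1265, -0.9416]
Written out (R1..R3):
  (R1) 3.6361 phi_1 - 0.9453 phi_2 - 0.1265 phi_3 = -0.9453
  (R2) -0.9453 phi_1 + 3.6361 phi_2 - 0.9453 phi_3 = -0.1265
  (R3) -0.1265 phi_1 - 0.9453 phi_2 + 3.6361 phi_3 = -0.9416
Gaussian elimination:
  R2 <- R2 - (-0.9453/3.6361) R1 = R2 - (-0.259976) R1:  3.390344 phi_2 - 0.978187 phi_3 = -0.372256
  R3 <- R3 - (-0.1265/3.6361) R1 = R3 - (-0.03479) R1:  -0.978187 phi_2 + 3.631699 phi_3 = -0.974487
  R3 <- R3 - (-0.978187/3.390344) R2 = R3 - (-0.288521) R2:  3.349471 phi_3 = -1.081891
Back-substitution:
  phi_hat_3 = -1.081891 / 3.349471 = -0.323003
  phi_hat_2 = (-0.372256 - (-0.978187)(-0.323003)) / 3.390344 = -0.202992
  phi_hat_1 = (-0.9453 - (-0.9453)(-0.202992) - (-0.1265)(-0.323003)) / 3.6361 = -0.323987
So phi_hat = [-0.3240, -0.2030, -0.3230].
Therefore phi_hat_2 = -0.2030.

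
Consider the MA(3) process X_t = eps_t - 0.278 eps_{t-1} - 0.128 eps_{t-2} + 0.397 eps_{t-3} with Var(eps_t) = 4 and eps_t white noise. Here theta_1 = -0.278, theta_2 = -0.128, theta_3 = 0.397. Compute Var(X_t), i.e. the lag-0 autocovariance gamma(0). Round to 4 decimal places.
\gamma(0) = 5.0051

For an MA(q) process X_t = eps_t + sum_i theta_i eps_{t-i} with
Var(eps_t) = sigma^2, the variance is
  gamma(0) = sigma^2 * (1 + sum_i theta_i^2).
  sum_i theta_i^2 = (-0.278)^2 + (-0.128)^2 + (0.397)^2 = 0.077284 + 0.016384 + 0.157609 = 0.251277.
  gamma(0) = 4 * (1 + 0.251277) = 4 * 1.251277 = 5.005108, which rounds to 5.0051.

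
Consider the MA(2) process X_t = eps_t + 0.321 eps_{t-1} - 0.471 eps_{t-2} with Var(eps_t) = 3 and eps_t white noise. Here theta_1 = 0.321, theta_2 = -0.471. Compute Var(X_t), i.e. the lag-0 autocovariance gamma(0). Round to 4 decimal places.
\gamma(0) = 3.9746

For an MA(q) process X_t = eps_t + sum_i theta_i eps_{t-i} with
Var(eps_t) = sigma^2, the variance is
  gamma(0) = sigma^2 * (1 + sum_i theta_i^2).
  sum_i theta_i^2 = (0.321)^2 + (-0.471)^2 = 0.103041 + 0.221841 = 0.324882.
  gamma(0) = 3 * (1 + 0.324882) = 3 * 1.324882 = 3.974646, which rounds to 3.9746.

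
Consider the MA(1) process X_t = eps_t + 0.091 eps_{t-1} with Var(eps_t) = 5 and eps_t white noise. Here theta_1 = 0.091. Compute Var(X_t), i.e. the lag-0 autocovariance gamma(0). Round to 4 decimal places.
\gamma(0) = 5.0414

For an MA(q) process X_t = eps_t + sum_i theta_i eps_{t-i} with
Var(eps_t) = sigma^2, the variance is
  gamma(0) = sigma^2 * (1 + sum_i theta_i^2).
  sum_i theta_i^2 = (0.091)^2 = 0.008281.
  gamma(0) = 5 * (1 + 0.008281) = 5 * 1.008281 = 5.041405, which rounds to 5.0414.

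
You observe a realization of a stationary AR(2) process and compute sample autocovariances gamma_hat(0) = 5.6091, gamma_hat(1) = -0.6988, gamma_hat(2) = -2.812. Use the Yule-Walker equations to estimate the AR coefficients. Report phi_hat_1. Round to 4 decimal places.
\hat\phi_{1} = -0.1900

The Yule-Walker equations for an AR(p) process read, in matrix form,
  Gamma_p phi = r_p,   with   (Gamma_p)_{ij} = gamma(|i - j|),
                       (r_p)_i = gamma(i),   i,j = 1..p.
Substitute the sample gammas (Toeplitz matrix and right-hand side of size 2):
  Gamma_p = [[5.6091, -0.6988], [-0.6988, 5.6091]]
  r_p     = [-0.6988, -2.812]
Written out:
  5.6091 phi_1 - 0.6988 phi_2 = -0.6988
  -0.6988 phi_1 + 5.6091 phi_2 = -2.812
Solve by Cramer's rule:
  det = gamma(0)^2 - gamma(1)^2 = (5.6091)^2 - (-0.6988)^2 = 31.46200281 - 0.48832144 = 30.97368137
  phi_hat_1 = [gamma(1) gamma(0) - gamma(1) gamma(2)] / det = [(-0.6988)(5.6091) - (-0.6988)(-2.812)] / 30.97368137 = -5.88466468 / 30.97368137 = -0.19
  phi_hat_2 = [gamma(0) gamma(2) - gamma(1)^2] / det = [(5.6091)(-2.812) - (-0.6988)^2] / 30.97368137 = -16.26111064 / 30.97368137 = -0.525
So phi_hat = [-0.1900, -0.5250].
Therefore phi_hat_1 = -0.1900.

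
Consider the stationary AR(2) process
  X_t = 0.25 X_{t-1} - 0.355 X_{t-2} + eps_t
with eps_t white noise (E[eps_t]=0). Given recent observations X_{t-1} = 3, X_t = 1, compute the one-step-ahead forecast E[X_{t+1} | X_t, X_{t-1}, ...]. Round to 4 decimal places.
E[X_{t+1} \mid \mathcal F_t] = -0.8150

For an AR(p) model X_t = c + sum_i phi_i X_{t-i} + eps_t, the
one-step-ahead conditional mean is
  E[X_{t+1} | X_t, ...] = c + sum_i phi_i X_{t+1-i}.
Substitute known values:
  E[X_{t+1} | ...] = (0.25) * (1) + (-0.355) * (3)
                   = -0.8150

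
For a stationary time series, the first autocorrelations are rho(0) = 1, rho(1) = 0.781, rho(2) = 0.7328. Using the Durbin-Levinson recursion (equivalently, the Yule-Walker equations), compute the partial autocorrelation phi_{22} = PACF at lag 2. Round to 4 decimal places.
\phi_{22} = 0.3149

The PACF at lag k is phi_{kk}, the last component of the solution
to the Yule-Walker system G_k phi = r_k where
  (G_k)_{ij} = rho(|i - j|), (r_k)_i = rho(i), i,j = 1..k.
Equivalently, Durbin-Levinson gives phi_{kk} iteratively:
  phi_{11} = rho(1)
  phi_{kk} = [rho(k) - sum_{j=1..k-1} phi_{k-1,j} rho(k-j)]
            / [1 - sum_{j=1..k-1} phi_{k-1,j} rho(j)],
  phi_{k,j} = phi_{k-1,j} - phi_{kk} phi_{k-1,k-j},  j = 1..k-1.
Step k = 1:
  phi_11 = rho(1) = 0.781.
Step k = 2:
  phi_22 = [rho(2) - phi_11 rho(1)] / [1 - phi_11 rho(1)] = [0.7328 - (0.781)(0.781)] / [1 - (0.781)(0.781)]
         = 0.122839 / 0.390039 = 0.3149.
Therefore phi_{22} = 0.3149.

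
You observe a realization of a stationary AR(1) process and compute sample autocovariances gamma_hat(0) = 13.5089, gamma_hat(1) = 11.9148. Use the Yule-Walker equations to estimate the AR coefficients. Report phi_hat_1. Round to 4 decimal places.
\hat\phi_{1} = 0.8820

The Yule-Walker equations for an AR(p) process read, in matrix form,
  Gamma_p phi = r_p,   with   (Gamma_p)_{ij} = gamma(|i - j|),
                       (r_p)_i = gamma(i),   i,j = 1..p.
Substitute the sample gammas (Toeplitz matrix and right-hand side of size 1):
  Gamma_p = [[13.5089]]
  r_p     = [11.9148]
With p = 1 this is the single equation gamma(0) phi_1 = gamma(1):
  phi_hat_1 = gamma(1) / gamma(0) = 11.9148 / 13.5089 = 0.8820.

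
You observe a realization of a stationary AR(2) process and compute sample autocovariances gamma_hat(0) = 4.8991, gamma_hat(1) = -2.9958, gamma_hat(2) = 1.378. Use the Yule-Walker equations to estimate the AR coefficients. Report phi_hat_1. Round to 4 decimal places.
\hat\phi_{1} = -0.7020

The Yule-Walker equations for an AR(p) process read, in matrix form,
  Gamma_p phi = r_p,   with   (Gamma_p)_{ij} = gamma(|i - j|),
                       (r_p)_i = gamma(i),   i,j = 1..p.
Substitute the sample gammas (Toeplitz matrix and right-hand side of size 2):
  Gamma_p = [[4.8991, -2.9958], [-2.9958, 4.8991]]
  r_p     = [-2.9958, 1.378]
Written out:
  4.8991 phi_1 - 2.9958 phi_2 = -2.9958
  -2.9958 phi_1 + 4.8991 phi_2 = 1.378
Solve by Cramer's rule:
  det = gamma(0)^2 - gamma(1)^2 = (4.8991)^2 - (-2.9958)^2 = 24.00118081 - 8.97481764 = 15.02636317
  phi_hat_1 = [gamma(1) gamma(0) - gamma(1) gamma(2)] / det = [(-2.9958)(4.8991) - (-2.9958)(1.378)] / 15.02636317 = -10.54851138 / 15.02636317 = -0.702
  phi_hat_2 = [gamma(0) gamma(2) - gamma(1)^2] / det = [(4.8991)(1.378) - (-2.9958)^2] / 15.02636317 = -2.22385784 / 15.02636317 = -0.148
So phi_hat = [-0.7020, -0.1480].
Therefore phi_hat_1 = -0.7020.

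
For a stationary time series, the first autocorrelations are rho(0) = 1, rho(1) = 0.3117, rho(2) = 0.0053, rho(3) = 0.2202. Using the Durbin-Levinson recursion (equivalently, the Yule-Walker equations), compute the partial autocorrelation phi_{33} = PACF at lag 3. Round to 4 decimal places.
\phi_{33} = 0.2799

The PACF at lag k is phi_{kk}, the last component of the solution
to the Yule-Walker system G_k phi = r_k where
  (G_k)_{ij} = rho(|i - j|), (r_k)_i = rho(i), i,j = 1..k.
Equivalently, Durbin-Levinson gives phi_{kk} iteratively:
  phi_{11} = rho(1)
  phi_{kk} = [rho(k) - sum_{j=1..k-1} phi_{k-1,j} rho(k-j)]
            / [1 - sum_{j=1..k-1} phi_{k-1,j} rho(j)],
  phi_{k,j} = phi_{k-1,j} - phi_{kk} phi_{k-1,k-j},  j = 1..k-1.
Step k = 1:
  phi_11 = rho(1) = 0.3117.
Step k = 2:
  phi_22 = [rho(2) - phi_11 rho(1)] / [1 - phi_11 rho(1)] = [0.0053 - (0.3117)(0.3117)] / [1 - (0.3117)(0.3117)]
         = -0.09185689 / 0.90284311 = -0.101742.
  Update: phi_21 = phi_11 - phi_22 phi_11 = 0.3117 - (-0.101742)(0.3117) = 0.343413.
Step k = 3:
  phi_33 = [rho(3) - phi_21 rho(2) - phi_22 rho(1)] / [1 - phi_21 rho(1) - phi_22 rho(2)]
    numerator   = 0.2202 - (0.343413)(0.0053) - (-0.101742)(0.3117) = 0.25009283
    denominator = 1 - (0.343413)(0.3117) - (-0.101742)(0.0053) = 0.89349742
  phi_33 = 0.25009283 / 0.89349742 = 0.2799.
Therefore phi_{33} = 0.2799.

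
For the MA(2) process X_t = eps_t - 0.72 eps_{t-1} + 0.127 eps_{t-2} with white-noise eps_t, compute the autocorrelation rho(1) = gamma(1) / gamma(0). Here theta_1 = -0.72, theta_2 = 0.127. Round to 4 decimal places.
\rho(1) = -0.5288

For an MA(q) process with theta_0 = 1, the autocovariance is
  gamma(k) = sigma^2 * sum_{i=0..q-k} theta_i * theta_{i+k},
and rho(k) = gamma(k) / gamma(0). Sigma^2 cancels.
  numerator   = (1)*(-0.72) + (-0.72)*(0.127) = -0.81144.
  denominator = (1)^2 + (-0.72)^2 + (0.127)^2 = 1.534529.
  rho(1) = -0.81144 / 1.534529 = -0.5288.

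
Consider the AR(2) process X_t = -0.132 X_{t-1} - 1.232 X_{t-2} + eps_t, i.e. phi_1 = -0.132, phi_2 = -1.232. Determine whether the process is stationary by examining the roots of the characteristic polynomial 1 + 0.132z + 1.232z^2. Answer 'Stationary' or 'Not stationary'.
\text{Not stationary}

The AR(p) characteristic polynomial is P(z) = 1 + 0.132z + 1.232z^2.
Stationarity requires all roots to lie outside the unit circle, i.e. |z| > 1 for every root.
Set 1 + (0.132) z + (1.232) z^2 = 0, i.e. a z^2 + b z + c = 0 with a = 1.232, b = 0.132, c = 1.
Discriminant D = b^2 - 4ac = (0.132)^2 - 4*(1.232)*1 = 0.017424 - (4.928) = -4.910576.
D < 0, so the roots are the complex-conjugate pair z = (-b +/- i sqrt(-D)) / (2a) = -0.0536 +/- 0.8993i.
For a conjugate pair |z|^2 = z * conj(z) = (product of roots) = c/a = 1/(1.232) = 0.811688, so |z| = sqrt(0.811688) = 0.9009 for both roots.
Moduli of all roots: 0.9009, 0.9009.
All moduli strictly greater than 1? No.
Verdict: Not stationary.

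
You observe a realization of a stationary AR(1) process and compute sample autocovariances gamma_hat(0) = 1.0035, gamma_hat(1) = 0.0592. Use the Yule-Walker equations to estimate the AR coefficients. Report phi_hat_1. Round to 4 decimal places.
\hat\phi_{1} = 0.0590

The Yule-Walker equations for an AR(p) process read, in matrix form,
  Gamma_p phi = r_p,   with   (Gamma_p)_{ij} = gamma(|i - j|),
                       (r_p)_i = gamma(i),   i,j = 1..p.
Substitute the sample gammas (Toeplitz matrix and right-hand side of size 1):
  Gamma_p = [[1.0035]]
  r_p     = [0.0592]
With p = 1 this is the single equation gamma(0) phi_1 = gamma(1):
  phi_hat_1 = gamma(1) / gamma(0) = 0.0592 / 1.0035 = 0.0590.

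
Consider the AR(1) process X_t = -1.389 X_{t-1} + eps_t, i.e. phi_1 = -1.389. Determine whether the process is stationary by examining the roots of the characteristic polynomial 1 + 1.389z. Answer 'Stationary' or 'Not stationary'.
\text{Not stationary}

The AR(p) characteristic polynomial is P(z) = 1 + 1.389z.
Stationarity requires all roots to lie outside the unit circle, i.e. |z| > 1 for every root.
This is linear in z: 1 + (1.389) z = 0  =>  z = -1/(1.389) = -0.719942,  |z| = 0.719942.
Moduli of all roots: 0.7199.
All moduli strictly greater than 1? No.
Verdict: Not stationary.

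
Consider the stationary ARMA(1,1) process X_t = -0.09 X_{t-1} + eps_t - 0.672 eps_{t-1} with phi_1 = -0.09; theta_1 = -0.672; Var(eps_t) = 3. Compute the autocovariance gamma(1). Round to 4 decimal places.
\gamma(1) = -2.4441

Multiply the model equation by X_{t-k} and take expectations. With theta_0 = psi_0 = 1 and psi_j the MA(infinity) weights, this gives
  gamma(k) - sum_i phi_i gamma(k-i) = c_k,
  c_k = sigma^2 * sum_{j=k..q} theta_j psi_{j-k}   (c_k = 0 for k > q),
using gamma(-m) = gamma(m).
psi-weights needed (psi_j = theta_j + sum_i phi_i psi_{j-i}):
  psi_1 = theta_1 + phi_1 = -0.672 + (-0.09) = -0.762
Right-hand sides:
  c_0 = sigma^2 (1 + theta_1 psi_1) = 3 * (1 + (-0.672)(-0.762)) = 3 * 1.512064 = 4.536192
  c_1 = sigma^2 theta_1 = 3 * (-0.672) = -2.016
  c_2 = 0
Equations for k = 0 and k = 1 (AR order 1):
  gamma(0) = phi_1 gamma(1) + c_0
  gamma(1) = phi_1 gamma(0) + c_1
Substituting the second into the first: gamma(0) (1 - phi_1^2) = c_0 + phi_1 c_1, so
  gamma(0) = (c_0 + phi_1 c_1) / (1 - phi_1^2) = (4.536192 + (-0.09)(-2.016)) / (1 - (-0.09)^2) = 4.717632 / 0.9919 = 4.756157.
  gamma(1) = phi_1 gamma(0) + c_1 = (-0.09)(4.756157) + (-2.016) = -2.444054.
Therefore gamma(1) = -2.4441 (to 4 decimal places).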